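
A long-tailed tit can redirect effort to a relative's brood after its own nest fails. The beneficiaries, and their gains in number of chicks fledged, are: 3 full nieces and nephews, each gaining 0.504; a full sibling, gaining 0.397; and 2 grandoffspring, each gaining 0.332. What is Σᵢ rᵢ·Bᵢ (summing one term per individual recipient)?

0.7425

r to a full niece or nephew = 1/4 (full aunt/uncle↔niece/nephew: two paths of length 3 through the shared grandparent pair: r = 2·(1/2)^3 = 1/4).
r to a full sibling = 0.5 (full sibs share both parents — two paths of length 2: r = 2·(1/2)^2 = 1/2).
r to a grandoffspring = 0.25 (two parent–offspring links: r = (1/2)^2 = 1/4).
Summing one r·B term per recipient: 3·0.25·0.504 + 1·0.5·0.397 + 2·0.25·0.332 = 0.7425.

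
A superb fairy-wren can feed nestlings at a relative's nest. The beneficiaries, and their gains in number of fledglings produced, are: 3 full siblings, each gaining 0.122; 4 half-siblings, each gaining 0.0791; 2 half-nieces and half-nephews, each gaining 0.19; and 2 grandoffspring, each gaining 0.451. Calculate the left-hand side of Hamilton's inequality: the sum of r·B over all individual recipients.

0.5351

r to a full sibling = 1/2 (full sibs share both parents — two paths of length 2: r = 2·(1/2)^2 = 1/2).
r to a half-sibling = 1/4 (half-sibs share one parent — one path of length 2: r = (1/2)^2 = 1/4).
r to a half-niece or half-nephew = 0.125 (half-aunt/uncle↔niece/nephew: one path of length 3: r = (1/2)^3 = 1/8).
r to a grandoffspring = 1/4 (two parent–offspring links: r = (1/2)^2 = 1/4).
Summing one r·B term per recipient: 3·0.5·0.122 + 4·0.25·0.0791 + 2·0.125·0.19 + 2·0.25·0.451 = 0.5351.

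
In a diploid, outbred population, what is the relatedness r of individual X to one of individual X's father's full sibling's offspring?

Each parent–offspring link contributes a factor of 1/2, and independent paths through distinct common ancestors add.
First cousins share one grandparent pair — two paths of length 4: r = 2·(1/2)^4 = 1/8.

0.125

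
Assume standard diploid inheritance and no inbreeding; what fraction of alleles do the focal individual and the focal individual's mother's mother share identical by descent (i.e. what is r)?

0.25

Each parent–offspring link contributes a factor of 1/2, and independent paths through distinct common ancestors add.
Two parent–offspring links: r = (1/2)^2 = 1/4.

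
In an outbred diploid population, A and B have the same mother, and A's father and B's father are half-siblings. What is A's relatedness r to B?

0.3125

Wright's path rule: contributions from independent ancestry routes add.
A and B are related in two ways: half-sibs through their shared mother (r = 1/4) and half first cousins through their fathers (r = 1/16).
r = 1/4 + 1/16 = 0.3125.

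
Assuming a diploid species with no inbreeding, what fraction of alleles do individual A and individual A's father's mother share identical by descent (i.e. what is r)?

Each parent–offspring link contributes a factor of 1/2, and independent paths through distinct common ancestors add.
Two parent–offspring links: r = (1/2)^2 = 1/4.

0.25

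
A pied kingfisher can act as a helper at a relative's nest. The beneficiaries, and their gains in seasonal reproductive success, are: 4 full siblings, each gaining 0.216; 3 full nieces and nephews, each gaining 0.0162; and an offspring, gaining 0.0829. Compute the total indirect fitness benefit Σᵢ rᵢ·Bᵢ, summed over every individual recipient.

0.4856

r to a full sibling = 1/2 (full sibs share both parents — two paths of length 2: r = 2·(1/2)^2 = 1/2).
r to a full niece or nephew = 1/4 (full aunt/uncle↔niece/nephew: two paths of length 3 through the shared grandparent pair: r = 2·(1/2)^3 = 1/4).
r to an offspring = 0.5 (one parent–offspring link: r = (1/2)^1 = 1/2).
Summing one r·B term per recipient: 4·0.5·0.216 + 3·0.25·0.0162 + 1·0.5·0.0829 = 0.4856.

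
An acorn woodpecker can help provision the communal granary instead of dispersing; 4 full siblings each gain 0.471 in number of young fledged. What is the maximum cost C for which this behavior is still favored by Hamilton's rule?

0.942

r to a full sibling = 0.5 (full sibs share both parents — two paths of length 2: r = 2·(1/2)^2 = 1/2).
Hamilton's rule: n·r·B > C, so the trait is favored while C < n·r·B = 4·0.5·0.471 = 0.942.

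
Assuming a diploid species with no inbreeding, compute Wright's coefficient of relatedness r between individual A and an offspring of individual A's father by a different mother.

0.25

Each parent–offspring link contributes a factor of 1/2, and independent paths through distinct common ancestors add.
Half-sibs share one parent — one path of length 2: r = (1/2)^2 = 1/4.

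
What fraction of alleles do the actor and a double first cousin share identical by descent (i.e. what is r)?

0.25

Double first cousins share both grandparent pairs — four paths of length 4: r = 4·(1/2)^4 = 1/4.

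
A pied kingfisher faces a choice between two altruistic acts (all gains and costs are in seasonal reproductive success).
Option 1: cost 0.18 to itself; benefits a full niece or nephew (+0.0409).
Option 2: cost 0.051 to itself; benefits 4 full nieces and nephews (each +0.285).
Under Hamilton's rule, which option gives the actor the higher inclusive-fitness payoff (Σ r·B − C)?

Option 1: r to a full niece or nephew = 0.25.
Option 1: Σ r·B − C = (1·0.25·0.0409) − 0.18 = -0.169775.
Option 2: r to a full niece or nephew = 0.25.
Option 2: Σ r·B − C = (4·0.25·0.285) − 0.051 = 0.234.
Option 2 has the higher net inclusive-fitness payoff.

Option 2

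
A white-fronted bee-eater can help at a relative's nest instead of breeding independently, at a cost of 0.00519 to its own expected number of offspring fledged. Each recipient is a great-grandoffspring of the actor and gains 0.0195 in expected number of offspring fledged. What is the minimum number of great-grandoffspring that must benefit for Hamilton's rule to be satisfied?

r to a great-grandoffspring = 1/8 (three parent–offspring links: r = (1/2)^3 = 1/8).
Hamilton's rule: n·r·B > C  ⇒  n > C/(r·B) = 0.00519/(0.125·0.0195) = 2.129.
The smallest integer exceeding 2.129 is 3.

3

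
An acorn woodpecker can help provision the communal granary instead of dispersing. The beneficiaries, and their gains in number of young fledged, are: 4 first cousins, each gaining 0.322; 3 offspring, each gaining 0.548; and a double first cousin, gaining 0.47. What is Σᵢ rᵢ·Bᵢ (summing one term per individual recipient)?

r to a first cousin = 1/8 (first cousins share one grandparent pair — two paths of length 4: r = 2·(1/2)^4 = 1/8).
r to an offspring = 1/2 (one parent–offspring link: r = (1/2)^1 = 1/2).
r to a double first cousin = 0.25 (double first cousins share both grandparent pairs — four paths of length 4: r = 4·(1/2)^4 = 1/4).
Summing one r·B term per recipient: 4·0.125·0.322 + 3·0.5·0.548 + 1·0.25·0.47 = 1.1005.

1.1005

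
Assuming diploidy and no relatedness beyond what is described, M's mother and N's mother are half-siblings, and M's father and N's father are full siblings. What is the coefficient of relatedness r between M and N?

0.1875

Wright's path rule: contributions from independent ancestry routes add.
M and N are related in two ways: half first cousins through their mothers (r = 1/16) and first cousins through their fathers (r = 1/8).
r = 1/16 + 1/8 = 3/16 = 0.1875.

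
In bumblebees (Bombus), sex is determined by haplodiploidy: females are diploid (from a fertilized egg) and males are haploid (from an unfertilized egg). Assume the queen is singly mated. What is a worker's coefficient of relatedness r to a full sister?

Haplodiploid full sisters inherit their father's entire haploid genome identically (contributing 1/2) and on average half of their mother's contribution (1/2 · 1/2 = 1/4); r = 1/2 + 1/4 = 3/4.

0.75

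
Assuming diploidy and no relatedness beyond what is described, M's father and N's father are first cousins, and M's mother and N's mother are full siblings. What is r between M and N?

Relatedness sums over independent paths through distinct common ancestors.
M and N are related in two ways: second cousins through their fathers (r = 1/32) and first cousins through their mothers (r = 1/8).
r = 1/32 + 1/8 = 5/32 = 0.15625.

0.15625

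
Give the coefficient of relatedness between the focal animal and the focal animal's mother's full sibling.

Each parent–offspring link contributes a factor of 1/2, and independent paths through distinct common ancestors add.
Full aunt/uncle↔niece/nephew: two paths of length 3 through the shared grandparent pair: r = 2·(1/2)^3 = 1/4.

0.25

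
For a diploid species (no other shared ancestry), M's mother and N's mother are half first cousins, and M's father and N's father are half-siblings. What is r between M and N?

0.078125

Wright's path rule: contributions from independent ancestry routes add.
M and N are related in two ways: half second cousins through their mothers (r = 1/64) and half first cousins through their fathers (r = 1/16).
r = 1/64 + 1/16 = 0.078125.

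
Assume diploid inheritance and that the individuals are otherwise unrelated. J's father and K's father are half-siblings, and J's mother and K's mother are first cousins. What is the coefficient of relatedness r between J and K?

0.09375

With two independent routes of shared ancestry, r is the sum of the two contributions.
J and K are related in two ways: half first cousins through their fathers (r = 1/16) and second cousins through their mothers (r = 1/32).
r = 1/16 + 1/32 = 0.09375.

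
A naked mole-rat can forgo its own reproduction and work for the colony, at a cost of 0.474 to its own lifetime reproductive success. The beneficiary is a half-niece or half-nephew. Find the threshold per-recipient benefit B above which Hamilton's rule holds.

3.792

r to a half-niece or half-nephew = 0.125 (half-aunt/uncle↔niece/nephew: one path of length 3: r = (1/2)^3 = 1/8).
Hamilton's rule with n recipients of equal r: n·r·B > C, so B > C/(n·r) = 0.474/(1·0.125) = 3.792.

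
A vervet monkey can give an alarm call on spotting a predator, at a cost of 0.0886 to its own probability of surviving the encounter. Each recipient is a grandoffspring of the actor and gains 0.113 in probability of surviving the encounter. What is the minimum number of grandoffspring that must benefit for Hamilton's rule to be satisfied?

r to a grandoffspring = 1/4 (two parent–offspring links: r = (1/2)^2 = 1/4).
Hamilton's rule: n·r·B > C  ⇒  n > C/(r·B) = 0.0886/(0.25·0.113) = 3.136.
The smallest integer exceeding 3.136 is 4.

4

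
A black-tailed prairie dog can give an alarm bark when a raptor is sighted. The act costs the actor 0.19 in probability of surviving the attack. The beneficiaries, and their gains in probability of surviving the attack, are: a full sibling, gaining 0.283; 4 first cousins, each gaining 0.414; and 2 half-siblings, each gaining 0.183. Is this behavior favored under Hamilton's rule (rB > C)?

Yes

Hamilton's rule: the trait is favored when the sum of r·B over every recipient exceeds the actor's cost C.
r to a full sibling = 0.5 (full sibs share both parents — two paths of length 2: r = 2·(1/2)^2 = 1/2).
r to a first cousin = 1/8 (first cousins share one grandparent pair — two paths of length 4: r = 2·(1/2)^4 = 1/8).
r to a half-sibling = 1/4 (half-sibs share one parent — one path of length 2: r = (1/2)^2 = 1/4).
Summing one r·B term per recipient: 1·0.5·0.283 + 4·0.125·0.414 + 2·0.25·0.183 = 0.44.
0.44 > 0.19: the indirect benefit exceeds the cost.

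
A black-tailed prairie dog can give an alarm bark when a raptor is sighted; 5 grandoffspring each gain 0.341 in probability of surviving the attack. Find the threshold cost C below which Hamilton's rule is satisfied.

0.42625

r to a grandoffspring = 1/4 (two parent–offspring links: r = (1/2)^2 = 1/4).
Hamilton's rule: n·r·B > C, so the trait is favored while C < n·r·B = 5·0.25·0.341 = 0.42625.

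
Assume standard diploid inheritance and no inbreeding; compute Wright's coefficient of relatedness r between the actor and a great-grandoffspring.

Three parent–offspring links: r = (1/2)^3 = 1/8.

0.125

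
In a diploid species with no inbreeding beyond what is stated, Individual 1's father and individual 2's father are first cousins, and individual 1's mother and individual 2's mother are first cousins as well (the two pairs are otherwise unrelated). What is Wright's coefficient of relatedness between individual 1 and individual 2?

Relatedness sums over independent paths through distinct common ancestors.
Individual 1 and individual 2 are related in two ways: second cousins through their fathers (r = 1/32) and second cousins through their mothers (r = 1/32).
r = 1/32 + 1/32 = 0.0625.

0.0625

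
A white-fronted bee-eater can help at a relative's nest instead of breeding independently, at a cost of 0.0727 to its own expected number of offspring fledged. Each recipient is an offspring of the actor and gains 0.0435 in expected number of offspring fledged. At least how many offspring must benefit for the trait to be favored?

4

r to an offspring = 0.5 (one parent–offspring link: r = (1/2)^1 = 1/2).
Hamilton's rule: n·r·B > C  ⇒  n > C/(r·B) = 0.0727/(0.5·0.0435) = 3.343.
The smallest integer exceeding 3.343 is 4.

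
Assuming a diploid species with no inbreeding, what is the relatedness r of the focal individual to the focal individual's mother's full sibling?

0.25

Each parent–offspring link contributes a factor of 1/2, and independent paths through distinct common ancestors add.
Full aunt/uncle↔niece/nephew: two paths of length 3 through the shared grandparent pair: r = 2·(1/2)^3 = 1/4.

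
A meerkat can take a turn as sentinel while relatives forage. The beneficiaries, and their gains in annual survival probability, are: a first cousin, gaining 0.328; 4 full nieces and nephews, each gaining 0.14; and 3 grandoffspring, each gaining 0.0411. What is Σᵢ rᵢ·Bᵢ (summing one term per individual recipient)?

r to a first cousin = 1/8 (first cousins share one grandparent pair — two paths of length 4: r = 2·(1/2)^4 = 1/8).
r to a full niece or nephew = 0.25 (full aunt/uncle↔niece/nephew: two paths of length 3 through the shared grandparent pair: r = 2·(1/2)^3 = 1/4).
r to a grandoffspring = 1/4 (two parent–offspring links: r = (1/2)^2 = 1/4).
Summing one r·B term per recipient: 1·0.125·0.328 + 4·0.25·0.14 + 3·0.25·0.0411 = 0.211825.

0.211825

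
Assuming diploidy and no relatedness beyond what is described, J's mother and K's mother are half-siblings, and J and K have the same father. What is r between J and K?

Wright's path rule: contributions from independent ancestry routes add.
J and K are related in two ways: half first cousins through their mothers (r = 1/16) and half-sibs through their shared father (r = 1/4).
r = 1/16 + 1/4 = 5/16 = 0.3125.

0.3125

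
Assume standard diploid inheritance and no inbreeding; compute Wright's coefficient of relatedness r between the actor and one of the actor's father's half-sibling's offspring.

Each parent–offspring link contributes a factor of 1/2, and independent paths through distinct common ancestors add.
Half first cousins share one grandparent — one path of length 4: r = (1/2)^4 = 1/16.

0.0625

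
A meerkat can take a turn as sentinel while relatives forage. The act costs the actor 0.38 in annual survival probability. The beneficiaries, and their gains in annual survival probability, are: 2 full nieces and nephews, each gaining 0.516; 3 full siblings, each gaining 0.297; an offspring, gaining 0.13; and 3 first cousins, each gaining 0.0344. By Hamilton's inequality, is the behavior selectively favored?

Yes

Hamilton's rule: the trait is favored when the sum of r·B over every recipient exceeds the actor's cost C.
r to a full niece or nephew = 0.25 (full aunt/uncle↔niece/nephew: two paths of length 3 through the shared grandparent pair: r = 2·(1/2)^3 = 1/4).
r to a full sibling = 0.5 (full sibs share both parents — two paths of length 2: r = 2·(1/2)^2 = 1/2).
r to an offspring = 1/2 (one parent–offspring link: r = (1/2)^1 = 1/2).
r to a first cousin = 0.125 (first cousins share one grandparent pair — two paths of length 4: r = 2·(1/2)^4 = 1/8).
Summing one r·B term per recipient: 2·0.25·0.516 + 3·0.5·0.297 + 1·0.5·0.13 + 3·0.125·0.0344 = 0.7814.
0.7814 > 0.38: the indirect benefit exceeds the cost.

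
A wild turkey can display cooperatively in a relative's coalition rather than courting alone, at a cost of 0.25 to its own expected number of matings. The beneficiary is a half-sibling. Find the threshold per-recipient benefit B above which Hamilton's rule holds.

r to a half-sibling = 1/4 (half-sibs share one parent — one path of length 2: r = (1/2)^2 = 1/4).
Hamilton's rule with n recipients of equal r: n·r·B > C, so B > C/(n·r) = 0.25/(1·0.25) = 1.

1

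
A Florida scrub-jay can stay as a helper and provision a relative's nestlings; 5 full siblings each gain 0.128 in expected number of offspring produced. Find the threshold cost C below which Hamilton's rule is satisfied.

r to a full sibling = 1/2 (full sibs share both parents — two paths of length 2: r = 2·(1/2)^2 = 1/2).
Hamilton's rule: n·r·B > C, so the trait is favored while C < n·r·B = 5·0.5·0.128 = 0.32.

0.32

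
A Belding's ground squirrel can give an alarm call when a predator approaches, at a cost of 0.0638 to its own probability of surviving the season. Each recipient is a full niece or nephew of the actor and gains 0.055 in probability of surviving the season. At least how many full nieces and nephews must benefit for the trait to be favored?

r to a full niece or nephew = 0.25 (full aunt/uncle↔niece/nephew: two paths of length 3 through the shared grandparent pair: r = 2·(1/2)^3 = 1/4).
Hamilton's rule: n·r·B > C  ⇒  n > C/(r·B) = 0.0638/(0.25·0.055) = 4.64.
The smallest integer exceeding 4.64 is 5.

5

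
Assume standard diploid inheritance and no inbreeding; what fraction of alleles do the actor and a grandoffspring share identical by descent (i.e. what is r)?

Each parent–offspring link contributes a factor of 1/2, and independent paths through distinct common ancestors add.
Two parent–offspring links: r = (1/2)^2 = 1/4.

0.25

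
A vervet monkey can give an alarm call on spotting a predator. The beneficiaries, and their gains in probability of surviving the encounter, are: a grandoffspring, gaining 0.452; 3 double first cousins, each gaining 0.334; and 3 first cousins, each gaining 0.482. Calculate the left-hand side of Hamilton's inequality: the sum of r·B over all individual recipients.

r to a grandoffspring = 0.25 (two parent–offspring links: r = (1/2)^2 = 1/4).
r to a double first cousin = 1/4 (double first cousins share both grandparent pairs — four paths of length 4: r = 4·(1/2)^4 = 1/4).
r to a first cousin = 0.125 (first cousins share one grandparent pair — two paths of length 4: r = 2·(1/2)^4 = 1/8).
Summing one r·B term per recipient: 1·0.25·0.452 + 3·0.25·0.334 + 3·0.125·0.482 = 0.54425.

0.54425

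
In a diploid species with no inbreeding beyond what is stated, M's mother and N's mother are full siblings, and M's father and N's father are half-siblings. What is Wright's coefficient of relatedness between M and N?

0.1875

Independent pedigree routes through distinct common ancestors add.
M and N are related in two ways: first cousins through their mothers (r = 1/8) and half first cousins through their fathers (r = 1/16).
r = 1/8 + 1/16 = 3/16 = 0.1875.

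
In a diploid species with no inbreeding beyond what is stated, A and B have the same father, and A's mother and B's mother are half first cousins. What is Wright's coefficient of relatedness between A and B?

0.265625

Independent pedigree routes through distinct common ancestors add.
A and B are related in two ways: half-sibs through their shared father (r = 1/4) and half second cousins through their mothers (r = 1/64).
r = 1/4 + 1/64 = 0.265625.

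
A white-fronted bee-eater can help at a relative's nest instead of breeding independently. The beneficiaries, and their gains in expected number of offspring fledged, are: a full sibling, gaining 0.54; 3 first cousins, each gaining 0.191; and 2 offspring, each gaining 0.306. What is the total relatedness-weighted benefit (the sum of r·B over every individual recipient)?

r to a full sibling = 1/2 (full sibs share both parents — two paths of length 2: r = 2·(1/2)^2 = 1/2).
r to a first cousin = 1/8 (first cousins share one grandparent pair — two paths of length 4: r = 2·(1/2)^4 = 1/8).
r to an offspring = 0.5 (one parent–offspring link: r = (1/2)^1 = 1/2).
Summing one r·B term per recipient: 1·0.5·0.54 + 3·0.125·0.191 + 2·0.5·0.306 = 0.647625.

0.647625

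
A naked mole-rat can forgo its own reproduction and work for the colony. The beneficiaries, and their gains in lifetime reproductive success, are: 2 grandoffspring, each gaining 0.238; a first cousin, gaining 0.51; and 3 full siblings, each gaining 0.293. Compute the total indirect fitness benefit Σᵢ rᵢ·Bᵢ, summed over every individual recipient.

r to a grandoffspring = 1/4 (two parent–offspring links: r = (1/2)^2 = 1/4).
r to a first cousin = 1/8 (first cousins share one grandparent pair — two paths of length 4: r = 2·(1/2)^4 = 1/8).
r to a full sibling = 1/2 (full sibs share both parents — two paths of length 2: r = 2·(1/2)^2 = 1/2).
Summing one r·B term per recipient: 2·0.25·0.238 + 1·0.125·0.51 + 3·0.5·0.293 = 0.62225.

0.62225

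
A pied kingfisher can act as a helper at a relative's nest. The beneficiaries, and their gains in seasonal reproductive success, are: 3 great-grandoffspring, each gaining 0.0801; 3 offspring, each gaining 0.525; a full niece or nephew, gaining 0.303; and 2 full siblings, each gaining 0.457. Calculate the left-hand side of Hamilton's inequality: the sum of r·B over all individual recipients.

1.3502875

r to a great-grandoffspring = 0.125 (three parent–offspring links: r = (1/2)^3 = 1/8).
r to an offspring = 0.5 (one parent–offspring link: r = (1/2)^1 = 1/2).
r to a full niece or nephew = 0.25 (full aunt/uncle↔niece/nephew: two paths of length 3 through the shared grandparent pair: r = 2·(1/2)^3 = 1/4).
r to a full sibling = 0.5 (full sibs share both parents — two paths of length 2: r = 2·(1/2)^2 = 1/2).
Summing one r·B term per recipient: 3·0.125·0.0801 + 3·0.5·0.525 + 1·0.25·0.303 + 2·0.5·0.457 = 1.3502875.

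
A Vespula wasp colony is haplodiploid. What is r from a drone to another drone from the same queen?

Haploid brothers each carry a random half of the queen's diploid genome, so on average they share half: r = 1/2.

0.5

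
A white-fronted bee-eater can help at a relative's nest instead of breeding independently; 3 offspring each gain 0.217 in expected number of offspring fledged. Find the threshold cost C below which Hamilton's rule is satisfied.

r to an offspring = 1/2 (one parent–offspring link: r = (1/2)^1 = 1/2).
Hamilton's rule: n·r·B > C, so the trait is favored while C < n·r·B = 3·0.5·0.217 = 0.3255.

0.3255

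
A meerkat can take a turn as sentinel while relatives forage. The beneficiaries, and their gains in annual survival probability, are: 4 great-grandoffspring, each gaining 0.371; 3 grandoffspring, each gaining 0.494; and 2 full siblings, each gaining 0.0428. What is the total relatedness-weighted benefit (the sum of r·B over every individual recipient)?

0.5988

r to a great-grandoffspring = 0.125 (three parent–offspring links: r = (1/2)^3 = 1/8).
r to a grandoffspring = 1/4 (two parent–offspring links: r = (1/2)^2 = 1/4).
r to a full sibling = 0.5 (full sibs share both parents — two paths of length 2: r = 2·(1/2)^2 = 1/2).
Summing one r·B term per recipient: 4·0.125·0.371 + 3·0.25·0.494 + 2·0.5·0.0428 = 0.5988.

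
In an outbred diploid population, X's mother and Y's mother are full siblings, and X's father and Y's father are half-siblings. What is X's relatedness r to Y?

0.1875

Wright's path rule: contributions from independent ancestry routes add.
X and Y are related in two ways: first cousins through their mothers (r = 1/8) and half first cousins through their fathers (r = 1/16).
r = 1/8 + 1/16 = 0.1875.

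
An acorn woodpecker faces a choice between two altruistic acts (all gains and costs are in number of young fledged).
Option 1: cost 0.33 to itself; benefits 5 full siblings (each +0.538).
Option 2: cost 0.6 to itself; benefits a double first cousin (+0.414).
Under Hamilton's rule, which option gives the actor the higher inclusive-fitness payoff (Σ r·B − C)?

Option 1: r to a full sibling = 0.5.
Option 1: Σ r·B − C = (5·0.5·0.538) − 0.33 = 1.015.
Option 2: r to a double first cousin = 0.25.
Option 2: Σ r·B − C = (1·0.25·0.414) − 0.6 = -0.4965.
Option 1 has the higher net inclusive-fitness payoff.

Option 1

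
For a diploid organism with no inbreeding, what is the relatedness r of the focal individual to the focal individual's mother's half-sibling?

Each parent–offspring link contributes a factor of 1/2, and independent paths through distinct common ancestors add.
Half-aunt/uncle↔niece/nephew: one path of length 3: r = (1/2)^3 = 1/8.

0.125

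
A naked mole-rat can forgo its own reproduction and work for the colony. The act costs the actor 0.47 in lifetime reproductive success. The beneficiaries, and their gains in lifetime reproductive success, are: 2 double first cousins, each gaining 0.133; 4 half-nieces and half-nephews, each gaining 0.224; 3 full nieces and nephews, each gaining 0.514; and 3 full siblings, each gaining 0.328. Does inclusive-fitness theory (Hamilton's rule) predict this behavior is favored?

Yes

Hamilton's rule: the trait is favored when the sum of r·B over every recipient exceeds the actor's cost C.
r to a double first cousin = 1/4 (double first cousins share both grandparent pairs — four paths of length 4: r = 4·(1/2)^4 = 1/4).
r to a half-niece or half-nephew = 0.125 (half-aunt/uncle↔niece/nephew: one path of length 3: r = (1/2)^3 = 1/8).
r to a full niece or nephew = 1/4 (full aunt/uncle↔niece/nephew: two paths of length 3 through the shared grandparent pair: r = 2·(1/2)^3 = 1/4).
r to a full sibling = 1/2 (full sibs share both parents — two paths of length 2: r = 2·(1/2)^2 = 1/2).
Summing one r·B term per recipient: 2·0.25·0.133 + 4·0.125·0.224 + 3·0.25·0.514 + 3·0.5·0.328 = 1.056.
1.056 > 0.47: the indirect benefit exceeds the cost.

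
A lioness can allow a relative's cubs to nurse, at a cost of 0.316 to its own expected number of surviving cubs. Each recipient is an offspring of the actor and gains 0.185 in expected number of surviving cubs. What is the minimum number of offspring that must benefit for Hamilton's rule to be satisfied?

r to an offspring = 1/2 (one parent–offspring link: r = (1/2)^1 = 1/2).
Hamilton's rule: n·r·B > C  ⇒  n > C/(r·B) = 0.316/(0.5·0.185) = 3.416.
The smallest integer exceeding 3.416 is 4.

4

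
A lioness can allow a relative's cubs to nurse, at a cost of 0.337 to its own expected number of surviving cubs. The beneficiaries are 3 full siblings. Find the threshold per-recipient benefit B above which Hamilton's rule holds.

0.2247

r to a full sibling = 1/2 (full sibs share both parents — two paths of length 2: r = 2·(1/2)^2 = 1/2).
Hamilton's rule with n recipients of equal r: n·r·B > C, so B > C/(n·r) = 0.337/(3·0.5) = 0.2247.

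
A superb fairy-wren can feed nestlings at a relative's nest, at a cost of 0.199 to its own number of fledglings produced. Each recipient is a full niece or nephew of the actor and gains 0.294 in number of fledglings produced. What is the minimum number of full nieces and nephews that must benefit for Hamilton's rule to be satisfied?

r to a full niece or nephew = 1/4 (full aunt/uncle↔niece/nephew: two paths of length 3 through the shared grandparent pair: r = 2·(1/2)^3 = 1/4).
Hamilton's rule: n·r·B > C  ⇒  n > C/(r·B) = 0.199/(0.25·0.294) = 2.707.
The smallest integer exceeding 2.707 is 3.

3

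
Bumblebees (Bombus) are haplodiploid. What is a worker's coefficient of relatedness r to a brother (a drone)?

0.25

Her haploid brother carries none of their father's genes and a random half of their mother's genome; that half matches the maternal half of her own genome with probability 1/2: r = 1/2 · 1/2 = 1/4.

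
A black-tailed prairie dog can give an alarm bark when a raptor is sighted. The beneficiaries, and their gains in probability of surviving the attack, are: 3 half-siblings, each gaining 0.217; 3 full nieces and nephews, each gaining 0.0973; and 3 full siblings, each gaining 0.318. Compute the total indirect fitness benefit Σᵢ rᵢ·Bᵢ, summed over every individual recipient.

0.712725

r to a half-sibling = 1/4 (half-sibs share one parent — one path of length 2: r = (1/2)^2 = 1/4).
r to a full niece or nephew = 1/4 (full aunt/uncle↔niece/nephew: two paths of length 3 through the shared grandparent pair: r = 2·(1/2)^3 = 1/4).
r to a full sibling = 1/2 (full sibs share both parents — two paths of length 2: r = 2·(1/2)^2 = 1/2).
Summing one r·B term per recipient: 3·0.25·0.217 + 3·0.25·0.0973 + 3·0.5·0.318 = 0.712725.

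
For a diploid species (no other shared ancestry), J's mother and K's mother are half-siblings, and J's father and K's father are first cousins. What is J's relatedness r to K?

With two independent routes of shared ancestry, r is the sum of the two contributions.
J and K are related in two ways: half first cousins through their mothers (r = 1/16) and second cousins through their fathers (r = 1/32).
r = 1/16 + 1/32 = 3/32 = 0.09375.

0.09375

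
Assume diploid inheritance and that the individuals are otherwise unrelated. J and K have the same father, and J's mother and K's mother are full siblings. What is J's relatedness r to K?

Independent pedigree routes through distinct common ancestors add.
J and K are related in two ways: half-sibs through their shared father (r = 1/4) and first cousins through their mothers (r = 1/8).
r = 1/4 + 1/8 = 3/8 = 0.375.

0.375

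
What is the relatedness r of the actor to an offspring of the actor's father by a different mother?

Each parent–offspring link contributes a factor of 1/2, and independent paths through distinct common ancestors add.
Half-sibs share one parent — one path of length 2: r = (1/2)^2 = 1/4.

0.25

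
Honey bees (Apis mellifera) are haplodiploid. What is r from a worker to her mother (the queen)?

One meiotic link between diploid queen and diploid daughter: r = 1/2.

0.5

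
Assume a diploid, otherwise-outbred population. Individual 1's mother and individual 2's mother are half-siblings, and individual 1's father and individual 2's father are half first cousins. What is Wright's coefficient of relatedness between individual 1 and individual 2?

0.078125

Relatedness sums over independent paths through distinct common ancestors.
Individual 1 and individual 2 are related in two ways: half first cousins through their mothers (r = 1/16) and half second cousins through their fathers (r = 1/64).
r = 1/16 + 1/64 = 0.078125.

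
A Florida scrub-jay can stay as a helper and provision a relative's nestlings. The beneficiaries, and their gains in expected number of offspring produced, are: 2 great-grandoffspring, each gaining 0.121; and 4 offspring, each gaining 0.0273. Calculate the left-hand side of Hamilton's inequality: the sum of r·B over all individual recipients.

0.08485

r to a great-grandoffspring = 1/8 (three parent–offspring links: r = (1/2)^3 = 1/8).
r to an offspring = 1/2 (one parent–offspring link: r = (1/2)^1 = 1/2).
Summing one r·B term per recipient: 2·0.125·0.121 + 4·0.5·0.0273 = 0.08485.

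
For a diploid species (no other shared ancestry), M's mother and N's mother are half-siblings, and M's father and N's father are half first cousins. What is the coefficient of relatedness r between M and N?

Independent pedigree routes through distinct common ancestors add.
M and N are related in two ways: half first cousins through their mothers (r = 1/16) and half second cousins through their fathers (r = 1/64).
r = 1/16 + 1/64 = 5/64 = 0.078125.

0.078125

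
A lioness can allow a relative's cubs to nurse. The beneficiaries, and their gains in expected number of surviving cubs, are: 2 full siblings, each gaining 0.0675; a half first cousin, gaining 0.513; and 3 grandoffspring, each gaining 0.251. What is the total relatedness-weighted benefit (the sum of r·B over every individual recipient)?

r to a full sibling = 0.5 (full sibs share both parents — two paths of length 2: r = 2·(1/2)^2 = 1/2).
r to a half first cousin = 0.0625 (half first cousins share one grandparent — one path of length 4: r = (1/2)^4 = 1/16).
r to a grandoffspring = 0.25 (two parent–offspring links: r = (1/2)^2 = 1/4).
Summing one r·B term per recipient: 2·0.5·0.0675 + 1·0.0625·0.513 + 3·0.25·0.251 = 0.2878125.

0.2878125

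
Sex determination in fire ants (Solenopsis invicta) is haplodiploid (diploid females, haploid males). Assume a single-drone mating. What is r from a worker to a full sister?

0.75

Haplodiploid full sisters inherit their father's entire haploid genome identically (contributing 1/2) and on average half of their mother's contribution (1/2 · 1/2 = 1/4); r = 1/2 + 1/4 = 3/4.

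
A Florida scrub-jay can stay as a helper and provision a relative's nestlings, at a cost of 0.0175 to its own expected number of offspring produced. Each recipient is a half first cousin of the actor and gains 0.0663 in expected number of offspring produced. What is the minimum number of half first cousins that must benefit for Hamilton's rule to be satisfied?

r to a half first cousin = 0.0625 (half first cousins share one grandparent — one path of length 4: r = (1/2)^4 = 1/16).
Hamilton's rule: n·r·B > C  ⇒  n > C/(r·B) = 0.0175/(0.0625·0.0663) = 4.223.
The smallest integer exceeding 4.223 is 5.

5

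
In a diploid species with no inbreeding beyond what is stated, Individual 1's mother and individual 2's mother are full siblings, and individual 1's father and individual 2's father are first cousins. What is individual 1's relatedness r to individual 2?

Wright's path rule: contributions from independent ancestry routes add.
Individual 1 and individual 2 are related in two ways: first cousins through their mothers (r = 1/8) and second cousins through their fathers (r = 1/32).
r = 1/8 + 1/32 = 5/32 = 0.15625.

0.15625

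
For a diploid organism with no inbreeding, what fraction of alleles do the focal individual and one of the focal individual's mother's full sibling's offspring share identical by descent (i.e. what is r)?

Each parent–offspring link contributes a factor of 1/2, and independent paths through distinct common ancestors add.
First cousins share one grandparent pair — two paths of length 4: r = 2·(1/2)^4 = 1/8.

0.125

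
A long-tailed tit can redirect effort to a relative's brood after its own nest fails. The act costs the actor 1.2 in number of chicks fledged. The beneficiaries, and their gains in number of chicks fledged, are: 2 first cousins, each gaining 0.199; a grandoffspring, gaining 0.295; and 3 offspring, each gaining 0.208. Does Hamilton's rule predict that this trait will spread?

Hamilton's rule: the trait is favored when the sum of r·B over every recipient exceeds the actor's cost C.
r to a first cousin = 1/8 (first cousins share one grandparent pair — two paths of length 4: r = 2·(1/2)^4 = 1/8).
r to a grandoffspring = 0.25 (two parent–offspring links: r = (1/2)^2 = 1/4).
r to an offspring = 0.5 (one parent–offspring link: r = (1/2)^1 = 1/2).
Summing one r·B term per recipient: 2·0.125·0.199 + 1·0.25·0.295 + 3·0.5·0.208 = 0.4355.
0.4355 < 1.2: the indirect benefit is less than the cost.

No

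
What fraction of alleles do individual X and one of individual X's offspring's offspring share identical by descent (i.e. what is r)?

Each parent–offspring link contributes a factor of 1/2, and independent paths through distinct common ancestors add.
Two parent–offspring links: r = (1/2)^2 = 1/4.

0.25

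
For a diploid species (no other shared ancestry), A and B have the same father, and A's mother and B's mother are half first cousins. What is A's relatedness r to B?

0.265625

Wright's path rule: contributions from independent ancestry routes add.
A and B are related in two ways: half-sibs through their shared father (r = 1/4) and half second cousins through their mothers (r = 1/64).
r = 1/4 + 1/64 = 0.265625.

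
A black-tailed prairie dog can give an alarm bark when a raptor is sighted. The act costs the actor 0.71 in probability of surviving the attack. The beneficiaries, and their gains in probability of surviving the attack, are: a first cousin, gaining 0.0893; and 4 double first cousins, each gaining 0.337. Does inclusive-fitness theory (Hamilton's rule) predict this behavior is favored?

No

Hamilton's rule: the trait is favored when the sum of r·B over every recipient exceeds the actor's cost C.
r to a first cousin = 1/8 (first cousins share one grandparent pair — two paths of length 4: r = 2·(1/2)^4 = 1/8).
r to a double first cousin = 1/4 (double first cousins share both grandparent pairs — four paths of length 4: r = 4·(1/2)^4 = 1/4).
Summing one r·B term per recipient: 1·0.125·0.0893 + 4·0.25·0.337 = 0.3481625.
0.3481625 < 0.71: the indirect benefit is less than the cost.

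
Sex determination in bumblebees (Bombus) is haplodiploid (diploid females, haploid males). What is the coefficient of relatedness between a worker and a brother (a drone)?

0.25

Her haploid brother carries none of their father's genes and a random half of their mother's genome; that half matches the maternal half of her own genome with probability 1/2: r = 1/2 · 1/2 = 1/4.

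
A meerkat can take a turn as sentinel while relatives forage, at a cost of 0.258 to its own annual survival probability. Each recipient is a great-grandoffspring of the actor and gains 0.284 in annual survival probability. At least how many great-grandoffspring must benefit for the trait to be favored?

r to a great-grandoffspring = 1/8 (three parent–offspring links: r = (1/2)^3 = 1/8).
Hamilton's rule: n·r·B > C  ⇒  n > C/(r·B) = 0.258/(0.125·0.284) = 7.268.
The smallest integer exceeding 7.268 is 8.

8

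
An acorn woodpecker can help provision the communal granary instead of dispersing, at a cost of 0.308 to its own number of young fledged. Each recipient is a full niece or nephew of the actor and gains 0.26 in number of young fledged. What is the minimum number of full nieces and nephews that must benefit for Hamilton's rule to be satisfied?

5

r to a full niece or nephew = 0.25 (full aunt/uncle↔niece/nephew: two paths of length 3 through the shared grandparent pair: r = 2·(1/2)^3 = 1/4).
Hamilton's rule: n·r·B > C  ⇒  n > C/(r·B) = 0.308/(0.25·0.26) = 4.738.
The smallest integer exceeding 4.738 is 5.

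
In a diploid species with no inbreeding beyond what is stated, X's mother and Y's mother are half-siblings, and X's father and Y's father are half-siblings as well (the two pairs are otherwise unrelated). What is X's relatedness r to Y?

0.125

Independent pedigree routes through distinct common ancestors add.
X and Y are related in two ways: half first cousins through their mothers (r = 1/16) and half first cousins through their fathers (r = 1/16).
r = 1/16 + 1/16 = 1/8 = 0.125.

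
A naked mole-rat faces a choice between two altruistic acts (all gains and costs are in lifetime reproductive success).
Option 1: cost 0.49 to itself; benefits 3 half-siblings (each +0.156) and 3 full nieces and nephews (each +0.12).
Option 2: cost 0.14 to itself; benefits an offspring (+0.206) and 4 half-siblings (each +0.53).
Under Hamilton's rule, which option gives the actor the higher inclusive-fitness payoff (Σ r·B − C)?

Option 2

Option 1: r to a half-sibling = 0.25.
Option 1: r to a full niece or nephew = 0.25.
Option 1: Σ r·B − C = (3·0.25·0.156 + 3·0.25·0.12) − 0.49 = -0.283.
Option 2: r to an offspring = 0.5.
Option 2: r to a half-sibling = 0.25.
Option 2: Σ r·B − C = (1·0.5·0.206 + 4·0.25·0.53) − 0.14 = 0.493.
Option 2 has the higher net inclusive-fitness payoff.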